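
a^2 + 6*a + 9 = (a + 3)^2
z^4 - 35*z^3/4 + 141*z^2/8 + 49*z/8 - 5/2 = (z - 5)*(z - 4)*(z - 1/4)*(z + 1/2)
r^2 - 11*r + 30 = (r - 6)*(r - 5)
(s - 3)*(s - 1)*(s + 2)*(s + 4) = s^4 + 2*s^3 - 13*s^2 - 14*s + 24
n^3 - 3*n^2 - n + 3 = (n - 3)*(n - 1)*(n + 1)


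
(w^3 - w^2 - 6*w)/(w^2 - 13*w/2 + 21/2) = 2*w*(w + 2)/(2*w - 7)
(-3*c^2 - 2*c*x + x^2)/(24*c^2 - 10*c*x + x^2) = (-3*c^2 - 2*c*x + x^2)/(24*c^2 - 10*c*x + x^2)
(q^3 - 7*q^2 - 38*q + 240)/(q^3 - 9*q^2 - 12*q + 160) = (q + 6)/(q + 4)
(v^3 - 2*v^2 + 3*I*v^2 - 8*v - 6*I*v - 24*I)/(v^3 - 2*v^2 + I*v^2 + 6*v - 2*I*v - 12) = (v^2 - 2*v - 8)/(v^2 - 2*v*(1 + I) + 4*I)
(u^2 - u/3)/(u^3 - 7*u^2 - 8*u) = (1/3 - u)/(-u^2 + 7*u + 8)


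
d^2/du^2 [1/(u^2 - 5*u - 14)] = 2*(u^2 - 5*u - (2*u - 5)^2 - 14)/(-u^2 + 5*u + 14)^3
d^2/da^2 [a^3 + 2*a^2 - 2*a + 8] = 6*a + 4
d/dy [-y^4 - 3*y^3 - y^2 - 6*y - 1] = -4*y^3 - 9*y^2 - 2*y - 6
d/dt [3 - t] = -1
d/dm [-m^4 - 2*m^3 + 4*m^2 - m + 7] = -4*m^3 - 6*m^2 + 8*m - 1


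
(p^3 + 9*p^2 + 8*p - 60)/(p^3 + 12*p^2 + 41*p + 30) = (p - 2)/(p + 1)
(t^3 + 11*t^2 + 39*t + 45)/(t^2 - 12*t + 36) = (t^3 + 11*t^2 + 39*t + 45)/(t^2 - 12*t + 36)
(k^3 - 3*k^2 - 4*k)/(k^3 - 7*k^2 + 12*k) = (k + 1)/(k - 3)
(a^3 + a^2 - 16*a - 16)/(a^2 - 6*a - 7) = (a^2 - 16)/(a - 7)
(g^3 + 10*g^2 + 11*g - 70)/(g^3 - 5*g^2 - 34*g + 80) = (g + 7)/(g - 8)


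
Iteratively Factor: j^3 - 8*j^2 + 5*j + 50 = (j - 5)*(j^2 - 3*j - 10) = (j - 5)^2*(j + 2)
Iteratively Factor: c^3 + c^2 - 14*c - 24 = (c + 2)*(c^2 - c - 12) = (c + 2)*(c + 3)*(c - 4)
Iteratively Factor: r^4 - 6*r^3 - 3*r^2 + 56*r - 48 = (r - 1)*(r^3 - 5*r^2 - 8*r + 48) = (r - 1)*(r + 3)*(r^2 - 8*r + 16) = (r - 4)*(r - 1)*(r + 3)*(r - 4)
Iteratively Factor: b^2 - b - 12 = (b + 3)*(b - 4)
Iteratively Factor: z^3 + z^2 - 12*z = (z)*(z^2 + z - 12) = z*(z + 4)*(z - 3)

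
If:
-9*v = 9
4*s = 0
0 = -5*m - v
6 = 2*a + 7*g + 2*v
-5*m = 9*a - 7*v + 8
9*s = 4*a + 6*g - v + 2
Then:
No Solution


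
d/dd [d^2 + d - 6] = 2*d + 1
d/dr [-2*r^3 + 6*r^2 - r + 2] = -6*r^2 + 12*r - 1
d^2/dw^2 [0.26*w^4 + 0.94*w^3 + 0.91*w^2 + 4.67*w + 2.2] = 3.12*w^2 + 5.64*w + 1.82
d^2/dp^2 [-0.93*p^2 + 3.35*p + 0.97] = -1.86000000000000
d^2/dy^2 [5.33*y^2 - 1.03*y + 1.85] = 10.6600000000000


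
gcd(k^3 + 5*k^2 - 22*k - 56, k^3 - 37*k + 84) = k^2 + 3*k - 28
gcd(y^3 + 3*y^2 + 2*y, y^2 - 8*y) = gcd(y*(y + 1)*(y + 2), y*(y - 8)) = y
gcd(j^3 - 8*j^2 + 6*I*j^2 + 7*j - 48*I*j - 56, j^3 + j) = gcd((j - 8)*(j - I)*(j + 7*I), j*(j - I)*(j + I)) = j - I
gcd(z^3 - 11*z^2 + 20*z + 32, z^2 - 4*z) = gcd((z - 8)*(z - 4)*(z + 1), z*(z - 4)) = z - 4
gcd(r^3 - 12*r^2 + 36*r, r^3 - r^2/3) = r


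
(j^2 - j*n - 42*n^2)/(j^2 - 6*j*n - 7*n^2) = (j + 6*n)/(j + n)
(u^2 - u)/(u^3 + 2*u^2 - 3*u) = 1/(u + 3)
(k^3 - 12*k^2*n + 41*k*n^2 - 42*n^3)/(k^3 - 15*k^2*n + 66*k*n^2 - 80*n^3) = (k^2 - 10*k*n + 21*n^2)/(k^2 - 13*k*n + 40*n^2)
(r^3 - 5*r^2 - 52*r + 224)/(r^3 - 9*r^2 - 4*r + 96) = (r + 7)/(r + 3)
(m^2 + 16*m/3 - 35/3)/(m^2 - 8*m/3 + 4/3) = (3*m^2 + 16*m - 35)/(3*m^2 - 8*m + 4)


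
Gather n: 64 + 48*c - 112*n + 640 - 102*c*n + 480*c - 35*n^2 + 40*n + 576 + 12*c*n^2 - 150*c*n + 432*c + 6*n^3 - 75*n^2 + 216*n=960*c + 6*n^3 + n^2*(12*c - 110) + n*(144 - 252*c) + 1280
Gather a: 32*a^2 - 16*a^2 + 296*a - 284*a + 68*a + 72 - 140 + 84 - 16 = 16*a^2 + 80*a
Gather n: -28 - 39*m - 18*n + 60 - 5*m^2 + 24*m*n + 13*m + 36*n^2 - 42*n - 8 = -5*m^2 - 26*m + 36*n^2 + n*(24*m - 60) + 24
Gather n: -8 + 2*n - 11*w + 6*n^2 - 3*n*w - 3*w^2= 6*n^2 + n*(2 - 3*w) - 3*w^2 - 11*w - 8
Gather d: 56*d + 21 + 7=56*d + 28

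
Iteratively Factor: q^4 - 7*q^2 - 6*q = (q)*(q^3 - 7*q - 6) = q*(q - 3)*(q^2 + 3*q + 2) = q*(q - 3)*(q + 1)*(q + 2)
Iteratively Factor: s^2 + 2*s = (s)*(s + 2)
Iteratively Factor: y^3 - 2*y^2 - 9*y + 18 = (y - 3)*(y^2 + y - 6) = (y - 3)*(y + 3)*(y - 2)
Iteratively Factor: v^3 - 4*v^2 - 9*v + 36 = (v - 3)*(v^2 - v - 12) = (v - 3)*(v + 3)*(v - 4)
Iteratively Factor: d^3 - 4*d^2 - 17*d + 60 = (d - 3)*(d^2 - d - 20) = (d - 5)*(d - 3)*(d + 4)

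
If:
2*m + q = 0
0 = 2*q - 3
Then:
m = -3/4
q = 3/2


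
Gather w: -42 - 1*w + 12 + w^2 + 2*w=w^2 + w - 30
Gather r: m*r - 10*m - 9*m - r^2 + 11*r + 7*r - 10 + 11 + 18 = -19*m - r^2 + r*(m + 18) + 19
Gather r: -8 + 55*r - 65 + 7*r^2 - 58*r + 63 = 7*r^2 - 3*r - 10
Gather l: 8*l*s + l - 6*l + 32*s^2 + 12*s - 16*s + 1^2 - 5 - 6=l*(8*s - 5) + 32*s^2 - 4*s - 10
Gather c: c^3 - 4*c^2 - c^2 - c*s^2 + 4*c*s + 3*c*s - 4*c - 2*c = c^3 - 5*c^2 + c*(-s^2 + 7*s - 6)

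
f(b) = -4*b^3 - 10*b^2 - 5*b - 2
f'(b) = -12*b^2 - 20*b - 5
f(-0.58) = -1.68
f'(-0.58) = 2.56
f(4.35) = -542.23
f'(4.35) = -319.07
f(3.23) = -257.27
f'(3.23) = -194.79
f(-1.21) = -3.50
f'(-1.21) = 1.63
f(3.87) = -402.96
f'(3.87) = -262.12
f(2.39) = -125.68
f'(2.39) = -121.35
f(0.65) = -10.57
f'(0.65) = -23.07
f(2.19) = -102.92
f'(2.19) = -106.35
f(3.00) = -215.00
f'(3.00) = -173.00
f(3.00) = -215.00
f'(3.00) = -173.00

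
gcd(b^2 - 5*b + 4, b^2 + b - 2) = b - 1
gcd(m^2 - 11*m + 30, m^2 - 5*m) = m - 5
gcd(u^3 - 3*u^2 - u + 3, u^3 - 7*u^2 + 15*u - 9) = u^2 - 4*u + 3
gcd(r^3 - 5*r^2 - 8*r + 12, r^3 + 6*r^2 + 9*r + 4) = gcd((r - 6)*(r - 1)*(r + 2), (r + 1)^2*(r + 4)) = 1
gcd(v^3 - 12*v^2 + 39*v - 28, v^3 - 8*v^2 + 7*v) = v^2 - 8*v + 7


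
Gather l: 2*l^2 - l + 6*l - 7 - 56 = 2*l^2 + 5*l - 63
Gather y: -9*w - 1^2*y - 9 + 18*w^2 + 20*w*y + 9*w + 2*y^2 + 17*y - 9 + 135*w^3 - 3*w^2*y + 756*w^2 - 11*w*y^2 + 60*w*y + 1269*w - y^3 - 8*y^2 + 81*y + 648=135*w^3 + 774*w^2 + 1269*w - y^3 + y^2*(-11*w - 6) + y*(-3*w^2 + 80*w + 97) + 630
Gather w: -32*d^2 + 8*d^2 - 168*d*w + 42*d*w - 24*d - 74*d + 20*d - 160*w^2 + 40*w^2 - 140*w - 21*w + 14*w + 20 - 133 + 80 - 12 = -24*d^2 - 78*d - 120*w^2 + w*(-126*d - 147) - 45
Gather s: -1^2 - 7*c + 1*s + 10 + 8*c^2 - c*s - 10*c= 8*c^2 - 17*c + s*(1 - c) + 9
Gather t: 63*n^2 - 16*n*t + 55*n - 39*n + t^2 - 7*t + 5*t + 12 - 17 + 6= 63*n^2 + 16*n + t^2 + t*(-16*n - 2) + 1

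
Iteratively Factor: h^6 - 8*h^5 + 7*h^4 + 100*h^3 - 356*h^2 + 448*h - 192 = (h - 2)*(h^5 - 6*h^4 - 5*h^3 + 90*h^2 - 176*h + 96) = (h - 4)*(h - 2)*(h^4 - 2*h^3 - 13*h^2 + 38*h - 24) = (h - 4)*(h - 2)^2*(h^3 - 13*h + 12) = (h - 4)*(h - 3)*(h - 2)^2*(h^2 + 3*h - 4) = (h - 4)*(h - 3)*(h - 2)^2*(h - 1)*(h + 4)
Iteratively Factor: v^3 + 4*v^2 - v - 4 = (v + 1)*(v^2 + 3*v - 4) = (v + 1)*(v + 4)*(v - 1)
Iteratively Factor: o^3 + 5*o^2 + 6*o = (o + 2)*(o^2 + 3*o) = o*(o + 2)*(o + 3)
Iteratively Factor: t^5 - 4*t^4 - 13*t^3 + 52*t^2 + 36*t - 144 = (t + 2)*(t^4 - 6*t^3 - t^2 + 54*t - 72) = (t - 2)*(t + 2)*(t^3 - 4*t^2 - 9*t + 36) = (t - 4)*(t - 2)*(t + 2)*(t^2 - 9) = (t - 4)*(t - 2)*(t + 2)*(t + 3)*(t - 3)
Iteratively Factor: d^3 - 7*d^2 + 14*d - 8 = (d - 1)*(d^2 - 6*d + 8) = (d - 4)*(d - 1)*(d - 2)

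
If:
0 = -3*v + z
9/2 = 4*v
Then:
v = 9/8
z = 27/8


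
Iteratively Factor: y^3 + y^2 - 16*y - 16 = (y - 4)*(y^2 + 5*y + 4) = (y - 4)*(y + 1)*(y + 4)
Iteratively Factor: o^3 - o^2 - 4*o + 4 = (o - 1)*(o^2 - 4) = (o - 1)*(o + 2)*(o - 2)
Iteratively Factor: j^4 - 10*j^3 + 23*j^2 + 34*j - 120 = (j - 3)*(j^3 - 7*j^2 + 2*j + 40) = (j - 4)*(j - 3)*(j^2 - 3*j - 10) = (j - 4)*(j - 3)*(j + 2)*(j - 5)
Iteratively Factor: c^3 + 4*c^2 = (c)*(c^2 + 4*c) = c^2*(c + 4)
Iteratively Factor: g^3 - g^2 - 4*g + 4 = (g + 2)*(g^2 - 3*g + 2) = (g - 1)*(g + 2)*(g - 2)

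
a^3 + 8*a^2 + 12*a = a*(a + 2)*(a + 6)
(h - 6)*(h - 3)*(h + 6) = h^3 - 3*h^2 - 36*h + 108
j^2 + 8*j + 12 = (j + 2)*(j + 6)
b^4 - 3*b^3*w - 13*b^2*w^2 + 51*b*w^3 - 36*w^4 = (b - 3*w)^2*(b - w)*(b + 4*w)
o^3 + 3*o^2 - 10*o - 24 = (o - 3)*(o + 2)*(o + 4)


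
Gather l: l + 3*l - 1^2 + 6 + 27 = 4*l + 32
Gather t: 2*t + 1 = 2*t + 1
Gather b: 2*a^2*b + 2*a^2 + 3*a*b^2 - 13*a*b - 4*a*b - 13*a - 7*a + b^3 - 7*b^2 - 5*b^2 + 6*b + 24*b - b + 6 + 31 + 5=2*a^2 - 20*a + b^3 + b^2*(3*a - 12) + b*(2*a^2 - 17*a + 29) + 42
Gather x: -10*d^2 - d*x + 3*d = -10*d^2 - d*x + 3*d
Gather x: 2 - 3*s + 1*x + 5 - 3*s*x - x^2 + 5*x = -3*s - x^2 + x*(6 - 3*s) + 7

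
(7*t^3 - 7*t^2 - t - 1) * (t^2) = 7*t^5 - 7*t^4 - t^3 - t^2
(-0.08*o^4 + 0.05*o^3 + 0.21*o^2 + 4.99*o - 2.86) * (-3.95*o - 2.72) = 0.316*o^5 + 0.0201*o^4 - 0.9655*o^3 - 20.2817*o^2 - 2.2758*o + 7.7792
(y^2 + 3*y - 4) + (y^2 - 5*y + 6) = 2*y^2 - 2*y + 2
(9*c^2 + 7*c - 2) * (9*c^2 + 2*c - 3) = 81*c^4 + 81*c^3 - 31*c^2 - 25*c + 6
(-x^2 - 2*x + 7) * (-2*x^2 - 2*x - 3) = 2*x^4 + 6*x^3 - 7*x^2 - 8*x - 21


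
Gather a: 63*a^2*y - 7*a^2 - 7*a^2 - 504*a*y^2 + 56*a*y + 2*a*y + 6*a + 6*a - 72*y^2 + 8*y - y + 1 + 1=a^2*(63*y - 14) + a*(-504*y^2 + 58*y + 12) - 72*y^2 + 7*y + 2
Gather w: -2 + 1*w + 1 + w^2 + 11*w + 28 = w^2 + 12*w + 27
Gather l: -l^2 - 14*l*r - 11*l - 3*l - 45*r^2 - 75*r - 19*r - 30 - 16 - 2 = -l^2 + l*(-14*r - 14) - 45*r^2 - 94*r - 48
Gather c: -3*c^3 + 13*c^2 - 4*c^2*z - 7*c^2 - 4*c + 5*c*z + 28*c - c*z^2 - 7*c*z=-3*c^3 + c^2*(6 - 4*z) + c*(-z^2 - 2*z + 24)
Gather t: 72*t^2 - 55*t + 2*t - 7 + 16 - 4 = 72*t^2 - 53*t + 5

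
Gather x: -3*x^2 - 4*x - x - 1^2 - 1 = -3*x^2 - 5*x - 2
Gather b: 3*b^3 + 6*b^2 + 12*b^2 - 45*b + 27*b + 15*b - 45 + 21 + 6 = 3*b^3 + 18*b^2 - 3*b - 18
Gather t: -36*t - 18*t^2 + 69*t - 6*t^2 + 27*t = -24*t^2 + 60*t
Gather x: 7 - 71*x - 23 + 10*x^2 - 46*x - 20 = 10*x^2 - 117*x - 36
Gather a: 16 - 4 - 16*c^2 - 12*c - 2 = -16*c^2 - 12*c + 10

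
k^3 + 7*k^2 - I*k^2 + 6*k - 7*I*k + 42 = (k + 7)*(k - 3*I)*(k + 2*I)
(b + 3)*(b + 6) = b^2 + 9*b + 18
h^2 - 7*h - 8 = (h - 8)*(h + 1)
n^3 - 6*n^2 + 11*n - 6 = (n - 3)*(n - 2)*(n - 1)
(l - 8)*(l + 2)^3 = l^4 - 2*l^3 - 36*l^2 - 88*l - 64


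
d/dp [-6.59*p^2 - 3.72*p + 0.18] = -13.18*p - 3.72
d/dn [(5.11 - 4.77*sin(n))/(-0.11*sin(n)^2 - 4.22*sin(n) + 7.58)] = (-0.5247*sin(n)^2 + 1.1242*sin(n) - 14.5924)*cos(n)/(0.0121*sin(n)^4 + 0.9284*sin(n)^3 + 16.1408*sin(n)^2 - 63.9752*sin(n) + 57.4564)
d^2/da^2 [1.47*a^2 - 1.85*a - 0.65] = 2.94000000000000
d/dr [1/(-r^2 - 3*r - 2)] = (2*r + 3)/(r^2 + 3*r + 2)^2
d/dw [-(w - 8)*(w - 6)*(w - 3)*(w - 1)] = -4*w^3 + 54*w^2 - 214*w + 234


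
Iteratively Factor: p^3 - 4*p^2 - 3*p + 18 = (p - 3)*(p^2 - p - 6) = (p - 3)*(p + 2)*(p - 3)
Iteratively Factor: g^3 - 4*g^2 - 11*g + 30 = (g - 2)*(g^2 - 2*g - 15) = (g - 2)*(g + 3)*(g - 5)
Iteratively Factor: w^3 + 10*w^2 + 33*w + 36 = (w + 3)*(w^2 + 7*w + 12) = (w + 3)*(w + 4)*(w + 3)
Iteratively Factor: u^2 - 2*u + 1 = (u - 1)*(u - 1)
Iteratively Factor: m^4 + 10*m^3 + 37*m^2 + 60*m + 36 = (m + 2)*(m^3 + 8*m^2 + 21*m + 18) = (m + 2)^2*(m^2 + 6*m + 9) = (m + 2)^2*(m + 3)*(m + 3)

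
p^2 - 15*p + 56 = (p - 8)*(p - 7)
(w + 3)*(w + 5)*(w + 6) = w^3 + 14*w^2 + 63*w + 90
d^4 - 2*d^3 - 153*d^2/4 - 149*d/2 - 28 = (d - 8)*(d + 1/2)*(d + 2)*(d + 7/2)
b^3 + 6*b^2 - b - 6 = (b - 1)*(b + 1)*(b + 6)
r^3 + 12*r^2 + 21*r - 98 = (r - 2)*(r + 7)^2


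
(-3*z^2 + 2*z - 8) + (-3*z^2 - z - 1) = -6*z^2 + z - 9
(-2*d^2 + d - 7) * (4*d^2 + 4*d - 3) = -8*d^4 - 4*d^3 - 18*d^2 - 31*d + 21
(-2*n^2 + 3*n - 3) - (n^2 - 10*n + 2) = -3*n^2 + 13*n - 5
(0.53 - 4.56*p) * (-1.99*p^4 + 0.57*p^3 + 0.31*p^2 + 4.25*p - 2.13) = 9.0744*p^5 - 3.6539*p^4 - 1.1115*p^3 - 19.2157*p^2 + 11.9653*p - 1.1289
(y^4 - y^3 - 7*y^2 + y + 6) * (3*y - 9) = 3*y^5 - 12*y^4 - 12*y^3 + 66*y^2 + 9*y - 54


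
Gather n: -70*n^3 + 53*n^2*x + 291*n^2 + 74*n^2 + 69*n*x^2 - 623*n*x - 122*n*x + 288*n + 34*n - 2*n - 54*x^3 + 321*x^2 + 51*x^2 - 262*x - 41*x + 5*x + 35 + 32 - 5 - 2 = -70*n^3 + n^2*(53*x + 365) + n*(69*x^2 - 745*x + 320) - 54*x^3 + 372*x^2 - 298*x + 60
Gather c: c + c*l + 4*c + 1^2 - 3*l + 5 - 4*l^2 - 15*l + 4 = c*(l + 5) - 4*l^2 - 18*l + 10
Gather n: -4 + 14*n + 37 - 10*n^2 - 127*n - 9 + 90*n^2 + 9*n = 80*n^2 - 104*n + 24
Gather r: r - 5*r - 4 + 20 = 16 - 4*r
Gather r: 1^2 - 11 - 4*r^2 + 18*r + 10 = -4*r^2 + 18*r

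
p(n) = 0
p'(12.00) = 0.00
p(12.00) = 0.00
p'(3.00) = 0.00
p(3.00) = 0.00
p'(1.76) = 0.00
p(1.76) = 0.00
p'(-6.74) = 0.00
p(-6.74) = 0.00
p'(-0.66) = 0.00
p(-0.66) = 0.00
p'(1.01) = 0.00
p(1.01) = 0.00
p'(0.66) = 0.00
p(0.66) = 0.00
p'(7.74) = 0.00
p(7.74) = 0.00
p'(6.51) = 0.00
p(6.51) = 0.00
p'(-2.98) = 0.00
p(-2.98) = 0.00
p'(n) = 0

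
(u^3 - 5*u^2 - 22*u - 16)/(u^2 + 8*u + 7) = (u^2 - 6*u - 16)/(u + 7)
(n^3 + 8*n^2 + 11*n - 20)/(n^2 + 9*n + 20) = n - 1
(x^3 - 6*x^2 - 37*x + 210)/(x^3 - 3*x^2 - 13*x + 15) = (x^2 - x - 42)/(x^2 + 2*x - 3)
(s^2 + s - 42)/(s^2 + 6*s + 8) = (s^2 + s - 42)/(s^2 + 6*s + 8)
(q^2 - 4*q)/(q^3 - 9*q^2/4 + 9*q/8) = 8*(q - 4)/(8*q^2 - 18*q + 9)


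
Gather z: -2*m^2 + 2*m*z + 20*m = -2*m^2 + 2*m*z + 20*m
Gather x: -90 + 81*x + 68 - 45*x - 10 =36*x - 32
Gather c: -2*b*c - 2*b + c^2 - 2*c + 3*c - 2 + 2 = -2*b + c^2 + c*(1 - 2*b)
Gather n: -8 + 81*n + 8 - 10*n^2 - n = -10*n^2 + 80*n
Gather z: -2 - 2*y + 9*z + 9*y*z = -2*y + z*(9*y + 9) - 2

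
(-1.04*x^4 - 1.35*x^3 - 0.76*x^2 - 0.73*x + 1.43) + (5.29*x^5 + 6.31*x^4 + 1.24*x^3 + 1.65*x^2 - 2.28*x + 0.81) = 5.29*x^5 + 5.27*x^4 - 0.11*x^3 + 0.89*x^2 - 3.01*x + 2.24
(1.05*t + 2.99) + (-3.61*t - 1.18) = 1.81 - 2.56*t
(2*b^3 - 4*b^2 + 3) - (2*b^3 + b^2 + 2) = 1 - 5*b^2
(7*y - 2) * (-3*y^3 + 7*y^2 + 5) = -21*y^4 + 55*y^3 - 14*y^2 + 35*y - 10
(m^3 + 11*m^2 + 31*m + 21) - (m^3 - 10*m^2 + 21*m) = 21*m^2 + 10*m + 21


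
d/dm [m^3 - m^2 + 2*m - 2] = 3*m^2 - 2*m + 2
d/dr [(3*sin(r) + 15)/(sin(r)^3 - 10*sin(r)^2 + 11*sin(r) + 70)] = 3*(-2*sin(r)^3 - 5*sin(r)^2 + 100*sin(r) + 15)*cos(r)/(sin(r)^3 - 10*sin(r)^2 + 11*sin(r) + 70)^2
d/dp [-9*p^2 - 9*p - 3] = -18*p - 9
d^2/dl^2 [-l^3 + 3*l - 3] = -6*l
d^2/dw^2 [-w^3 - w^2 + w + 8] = -6*w - 2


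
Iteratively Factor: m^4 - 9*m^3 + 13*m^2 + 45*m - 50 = (m + 2)*(m^3 - 11*m^2 + 35*m - 25) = (m - 5)*(m + 2)*(m^2 - 6*m + 5) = (m - 5)^2*(m + 2)*(m - 1)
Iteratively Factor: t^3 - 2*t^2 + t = (t - 1)*(t^2 - t) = (t - 1)^2*(t)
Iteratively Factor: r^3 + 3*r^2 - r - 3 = (r + 3)*(r^2 - 1) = (r + 1)*(r + 3)*(r - 1)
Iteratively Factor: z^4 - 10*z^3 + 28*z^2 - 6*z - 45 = (z - 3)*(z^3 - 7*z^2 + 7*z + 15) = (z - 3)^2*(z^2 - 4*z - 5) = (z - 3)^2*(z + 1)*(z - 5)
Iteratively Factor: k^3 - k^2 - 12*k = (k)*(k^2 - k - 12) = k*(k + 3)*(k - 4)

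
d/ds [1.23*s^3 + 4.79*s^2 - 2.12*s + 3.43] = 3.69*s^2 + 9.58*s - 2.12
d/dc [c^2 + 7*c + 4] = 2*c + 7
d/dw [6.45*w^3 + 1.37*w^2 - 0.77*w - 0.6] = 19.35*w^2 + 2.74*w - 0.77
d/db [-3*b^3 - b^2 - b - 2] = -9*b^2 - 2*b - 1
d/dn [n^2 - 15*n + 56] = 2*n - 15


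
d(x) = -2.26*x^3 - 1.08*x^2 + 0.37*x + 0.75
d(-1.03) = 1.69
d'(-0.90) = -3.18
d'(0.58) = -3.16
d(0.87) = -1.23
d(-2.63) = 33.42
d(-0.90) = 1.19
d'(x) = -6.78*x^2 - 2.16*x + 0.37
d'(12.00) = -1001.87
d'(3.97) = -115.06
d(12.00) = -4055.61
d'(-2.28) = -29.95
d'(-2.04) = -23.44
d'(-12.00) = -950.03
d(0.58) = 0.16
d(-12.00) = 3746.07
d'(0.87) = -6.64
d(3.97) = -156.21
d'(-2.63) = -40.85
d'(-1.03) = -4.60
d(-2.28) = 21.08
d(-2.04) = 14.69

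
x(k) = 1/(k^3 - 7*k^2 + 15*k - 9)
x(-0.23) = -0.08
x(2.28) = 1.51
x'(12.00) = 0.00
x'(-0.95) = -0.03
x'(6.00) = -0.02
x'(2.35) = 4.10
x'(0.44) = -0.70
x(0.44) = -0.27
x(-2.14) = -0.01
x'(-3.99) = -0.00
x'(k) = (-3*k^2 + 14*k - 15)/(k^3 - 7*k^2 + 15*k - 9)^2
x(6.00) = 0.02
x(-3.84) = -0.00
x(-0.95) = -0.03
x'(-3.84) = -0.00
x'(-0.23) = -0.11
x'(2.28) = 3.01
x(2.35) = 1.75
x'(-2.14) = -0.01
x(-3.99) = -0.00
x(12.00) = 0.00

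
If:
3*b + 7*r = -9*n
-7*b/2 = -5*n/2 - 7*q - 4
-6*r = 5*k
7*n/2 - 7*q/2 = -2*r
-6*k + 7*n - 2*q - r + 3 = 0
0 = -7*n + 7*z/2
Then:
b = 9349/8465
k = 2016/1693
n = 3417/8465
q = -1383/8465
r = -1680/1693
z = 6834/8465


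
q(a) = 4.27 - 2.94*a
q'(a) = -2.94000000000000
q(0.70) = 2.21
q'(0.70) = -2.94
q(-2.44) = 11.44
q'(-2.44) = -2.94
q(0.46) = 2.92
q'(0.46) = -2.94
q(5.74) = -12.61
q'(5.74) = -2.94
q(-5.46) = 20.32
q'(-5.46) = -2.94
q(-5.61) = 20.76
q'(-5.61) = -2.94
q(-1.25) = 7.94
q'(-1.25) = -2.94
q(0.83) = 1.83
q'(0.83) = -2.94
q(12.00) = -31.01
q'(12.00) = -2.94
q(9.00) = -22.19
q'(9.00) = -2.94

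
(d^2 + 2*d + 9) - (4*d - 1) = d^2 - 2*d + 10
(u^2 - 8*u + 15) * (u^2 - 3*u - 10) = u^4 - 11*u^3 + 29*u^2 + 35*u - 150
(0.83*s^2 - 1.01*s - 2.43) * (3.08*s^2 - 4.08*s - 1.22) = 2.5564*s^4 - 6.4972*s^3 - 4.3762*s^2 + 11.1466*s + 2.9646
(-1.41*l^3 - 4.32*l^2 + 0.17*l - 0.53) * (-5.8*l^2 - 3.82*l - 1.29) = 8.178*l^5 + 30.4422*l^4 + 17.3353*l^3 + 7.9974*l^2 + 1.8053*l + 0.6837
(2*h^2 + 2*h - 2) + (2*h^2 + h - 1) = 4*h^2 + 3*h - 3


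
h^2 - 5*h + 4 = (h - 4)*(h - 1)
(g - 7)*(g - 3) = g^2 - 10*g + 21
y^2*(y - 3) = y^3 - 3*y^2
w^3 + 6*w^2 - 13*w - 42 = (w - 3)*(w + 2)*(w + 7)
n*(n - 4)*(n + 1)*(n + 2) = n^4 - n^3 - 10*n^2 - 8*n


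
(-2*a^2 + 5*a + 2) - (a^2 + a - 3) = -3*a^2 + 4*a + 5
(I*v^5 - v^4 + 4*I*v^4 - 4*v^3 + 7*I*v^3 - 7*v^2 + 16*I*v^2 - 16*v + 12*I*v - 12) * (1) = I*v^5 - v^4 + 4*I*v^4 - 4*v^3 + 7*I*v^3 - 7*v^2 + 16*I*v^2 - 16*v + 12*I*v - 12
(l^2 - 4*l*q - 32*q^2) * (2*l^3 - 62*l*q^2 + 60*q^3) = 2*l^5 - 8*l^4*q - 126*l^3*q^2 + 308*l^2*q^3 + 1744*l*q^4 - 1920*q^5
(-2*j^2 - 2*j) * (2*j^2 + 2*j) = -4*j^4 - 8*j^3 - 4*j^2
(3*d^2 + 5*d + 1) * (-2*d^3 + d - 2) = -6*d^5 - 10*d^4 + d^3 - d^2 - 9*d - 2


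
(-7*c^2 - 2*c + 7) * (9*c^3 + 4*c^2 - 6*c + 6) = -63*c^5 - 46*c^4 + 97*c^3 - 2*c^2 - 54*c + 42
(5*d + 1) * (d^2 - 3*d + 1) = 5*d^3 - 14*d^2 + 2*d + 1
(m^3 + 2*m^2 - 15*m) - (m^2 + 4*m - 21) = m^3 + m^2 - 19*m + 21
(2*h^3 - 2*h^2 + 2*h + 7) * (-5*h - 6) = -10*h^4 - 2*h^3 + 2*h^2 - 47*h - 42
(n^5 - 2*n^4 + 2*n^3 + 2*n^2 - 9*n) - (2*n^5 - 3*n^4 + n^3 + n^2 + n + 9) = -n^5 + n^4 + n^3 + n^2 - 10*n - 9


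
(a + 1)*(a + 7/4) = a^2 + 11*a/4 + 7/4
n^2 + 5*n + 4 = (n + 1)*(n + 4)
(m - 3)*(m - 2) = m^2 - 5*m + 6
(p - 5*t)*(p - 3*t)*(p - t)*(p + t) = p^4 - 8*p^3*t + 14*p^2*t^2 + 8*p*t^3 - 15*t^4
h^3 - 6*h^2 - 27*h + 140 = (h - 7)*(h - 4)*(h + 5)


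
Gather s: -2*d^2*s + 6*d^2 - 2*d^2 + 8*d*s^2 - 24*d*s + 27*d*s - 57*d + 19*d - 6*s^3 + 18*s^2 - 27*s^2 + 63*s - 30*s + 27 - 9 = 4*d^2 - 38*d - 6*s^3 + s^2*(8*d - 9) + s*(-2*d^2 + 3*d + 33) + 18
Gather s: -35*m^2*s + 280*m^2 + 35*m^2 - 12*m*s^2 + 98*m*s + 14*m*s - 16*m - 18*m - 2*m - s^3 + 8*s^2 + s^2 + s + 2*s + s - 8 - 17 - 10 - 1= 315*m^2 - 36*m - s^3 + s^2*(9 - 12*m) + s*(-35*m^2 + 112*m + 4) - 36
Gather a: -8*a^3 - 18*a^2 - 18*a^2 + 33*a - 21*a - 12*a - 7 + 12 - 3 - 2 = -8*a^3 - 36*a^2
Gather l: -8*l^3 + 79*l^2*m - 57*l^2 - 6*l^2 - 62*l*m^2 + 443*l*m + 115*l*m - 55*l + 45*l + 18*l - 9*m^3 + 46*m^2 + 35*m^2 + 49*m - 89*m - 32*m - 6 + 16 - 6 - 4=-8*l^3 + l^2*(79*m - 63) + l*(-62*m^2 + 558*m + 8) - 9*m^3 + 81*m^2 - 72*m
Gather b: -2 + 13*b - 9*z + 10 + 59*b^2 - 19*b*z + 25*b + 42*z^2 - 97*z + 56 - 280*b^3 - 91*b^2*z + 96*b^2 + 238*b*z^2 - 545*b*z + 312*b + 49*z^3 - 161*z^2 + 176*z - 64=-280*b^3 + b^2*(155 - 91*z) + b*(238*z^2 - 564*z + 350) + 49*z^3 - 119*z^2 + 70*z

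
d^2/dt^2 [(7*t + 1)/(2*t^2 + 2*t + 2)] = ((2*t + 1)^2*(7*t + 1) - (21*t + 8)*(t^2 + t + 1))/(t^2 + t + 1)^3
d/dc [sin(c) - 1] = cos(c)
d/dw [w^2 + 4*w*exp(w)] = 4*w*exp(w) + 2*w + 4*exp(w)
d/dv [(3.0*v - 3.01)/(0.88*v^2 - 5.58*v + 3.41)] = (-2.64*v^2 + 5.2976*v - 6.5658)/(0.7744*v^4 - 9.8208*v^3 + 37.138*v^2 - 38.0556*v + 11.6281)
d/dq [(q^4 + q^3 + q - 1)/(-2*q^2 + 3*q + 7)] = (-4*q^5 + 7*q^4 + 34*q^3 + 23*q^2 - 4*q + 10)/(4*q^4 - 12*q^3 - 19*q^2 + 42*q + 49)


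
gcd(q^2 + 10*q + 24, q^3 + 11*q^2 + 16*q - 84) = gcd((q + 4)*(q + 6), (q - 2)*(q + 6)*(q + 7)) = q + 6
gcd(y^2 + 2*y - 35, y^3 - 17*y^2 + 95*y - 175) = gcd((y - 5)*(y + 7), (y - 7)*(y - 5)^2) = y - 5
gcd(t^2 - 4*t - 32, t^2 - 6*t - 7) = 1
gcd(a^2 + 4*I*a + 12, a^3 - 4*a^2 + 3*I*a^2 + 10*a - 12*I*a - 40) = a - 2*I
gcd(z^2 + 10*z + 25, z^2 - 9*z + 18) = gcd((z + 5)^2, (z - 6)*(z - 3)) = 1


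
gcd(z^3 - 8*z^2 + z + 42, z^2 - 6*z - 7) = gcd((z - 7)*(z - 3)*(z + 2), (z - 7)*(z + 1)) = z - 7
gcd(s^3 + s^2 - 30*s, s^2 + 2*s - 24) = s + 6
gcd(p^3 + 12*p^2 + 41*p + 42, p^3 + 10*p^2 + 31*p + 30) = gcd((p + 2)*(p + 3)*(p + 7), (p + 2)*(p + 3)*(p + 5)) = p^2 + 5*p + 6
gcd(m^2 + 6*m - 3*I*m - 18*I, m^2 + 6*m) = m + 6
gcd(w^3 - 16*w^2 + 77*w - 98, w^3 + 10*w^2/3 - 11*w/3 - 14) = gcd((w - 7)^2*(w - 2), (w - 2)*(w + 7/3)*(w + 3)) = w - 2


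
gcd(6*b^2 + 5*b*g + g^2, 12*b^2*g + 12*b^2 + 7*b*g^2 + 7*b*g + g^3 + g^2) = 3*b + g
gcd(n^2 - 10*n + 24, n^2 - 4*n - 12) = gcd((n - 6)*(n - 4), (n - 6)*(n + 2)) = n - 6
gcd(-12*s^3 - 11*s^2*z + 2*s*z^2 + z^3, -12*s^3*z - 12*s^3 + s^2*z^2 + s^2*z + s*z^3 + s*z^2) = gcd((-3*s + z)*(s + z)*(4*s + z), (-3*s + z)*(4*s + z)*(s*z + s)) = -12*s^2 + s*z + z^2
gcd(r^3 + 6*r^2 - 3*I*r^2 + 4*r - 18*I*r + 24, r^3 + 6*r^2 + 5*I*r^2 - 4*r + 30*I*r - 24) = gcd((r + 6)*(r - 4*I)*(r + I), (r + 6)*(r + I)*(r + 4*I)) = r^2 + r*(6 + I) + 6*I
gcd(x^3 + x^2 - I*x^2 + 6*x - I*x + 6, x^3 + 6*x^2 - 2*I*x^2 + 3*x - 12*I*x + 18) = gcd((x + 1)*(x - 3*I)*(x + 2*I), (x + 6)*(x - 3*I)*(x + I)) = x - 3*I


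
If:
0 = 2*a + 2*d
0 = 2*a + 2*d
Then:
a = -d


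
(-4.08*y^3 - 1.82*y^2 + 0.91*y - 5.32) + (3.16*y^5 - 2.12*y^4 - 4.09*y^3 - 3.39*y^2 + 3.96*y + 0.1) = 3.16*y^5 - 2.12*y^4 - 8.17*y^3 - 5.21*y^2 + 4.87*y - 5.22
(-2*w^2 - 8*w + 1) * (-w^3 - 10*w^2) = 2*w^5 + 28*w^4 + 79*w^3 - 10*w^2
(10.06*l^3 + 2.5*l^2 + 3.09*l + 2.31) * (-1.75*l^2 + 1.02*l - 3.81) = -17.605*l^5 + 5.8862*l^4 - 41.1861*l^3 - 10.4157*l^2 - 9.4167*l - 8.8011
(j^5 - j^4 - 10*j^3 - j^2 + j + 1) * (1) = j^5 - j^4 - 10*j^3 - j^2 + j + 1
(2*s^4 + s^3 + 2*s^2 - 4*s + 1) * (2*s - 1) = 4*s^5 + 3*s^3 - 10*s^2 + 6*s - 1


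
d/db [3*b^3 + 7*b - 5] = 9*b^2 + 7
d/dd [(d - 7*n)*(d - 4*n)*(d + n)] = 3*d^2 - 20*d*n + 17*n^2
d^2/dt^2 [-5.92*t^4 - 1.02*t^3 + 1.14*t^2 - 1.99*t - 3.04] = -71.04*t^2 - 6.12*t + 2.28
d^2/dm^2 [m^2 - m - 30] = 2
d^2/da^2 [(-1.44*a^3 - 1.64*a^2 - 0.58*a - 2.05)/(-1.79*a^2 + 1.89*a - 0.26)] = (-1.4210854715202e-14*a^5 + 1.06581410364015e-14*a^4 + 23.76062*a^3 + 30.585198*a^2 - 42.647658*a + 13.529222)/(5.735339*a^6 - 18.167247*a^5 + 21.681375*a^4 - 12.028905*a^3 + 3.14925*a^2 - 0.383292*a + 0.017576)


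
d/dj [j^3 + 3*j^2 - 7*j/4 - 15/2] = 3*j^2 + 6*j - 7/4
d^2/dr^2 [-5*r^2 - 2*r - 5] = -10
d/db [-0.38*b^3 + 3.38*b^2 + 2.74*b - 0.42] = -1.14*b^2 + 6.76*b + 2.74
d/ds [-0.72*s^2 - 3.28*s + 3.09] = -1.44*s - 3.28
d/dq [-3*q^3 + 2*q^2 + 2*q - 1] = -9*q^2 + 4*q + 2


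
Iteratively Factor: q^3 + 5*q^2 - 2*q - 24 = (q + 4)*(q^2 + q - 6) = (q + 3)*(q + 4)*(q - 2)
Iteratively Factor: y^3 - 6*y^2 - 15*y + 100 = (y - 5)*(y^2 - y - 20) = (y - 5)^2*(y + 4)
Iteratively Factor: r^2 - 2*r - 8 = (r + 2)*(r - 4)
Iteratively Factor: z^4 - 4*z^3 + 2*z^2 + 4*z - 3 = (z + 1)*(z^3 - 5*z^2 + 7*z - 3) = (z - 3)*(z + 1)*(z^2 - 2*z + 1) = (z - 3)*(z - 1)*(z + 1)*(z - 1)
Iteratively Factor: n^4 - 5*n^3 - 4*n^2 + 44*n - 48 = (n + 3)*(n^3 - 8*n^2 + 20*n - 16) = (n - 2)*(n + 3)*(n^2 - 6*n + 8) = (n - 2)^2*(n + 3)*(n - 4)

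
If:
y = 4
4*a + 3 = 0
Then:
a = -3/4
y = 4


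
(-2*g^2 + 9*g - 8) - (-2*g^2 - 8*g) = 17*g - 8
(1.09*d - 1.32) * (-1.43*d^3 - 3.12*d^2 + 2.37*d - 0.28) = -1.5587*d^4 - 1.5132*d^3 + 6.7017*d^2 - 3.4336*d + 0.3696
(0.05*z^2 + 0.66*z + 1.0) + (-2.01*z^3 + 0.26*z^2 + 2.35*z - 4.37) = -2.01*z^3 + 0.31*z^2 + 3.01*z - 3.37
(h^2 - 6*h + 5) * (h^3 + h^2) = h^5 - 5*h^4 - h^3 + 5*h^2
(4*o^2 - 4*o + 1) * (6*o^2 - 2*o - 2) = 24*o^4 - 32*o^3 + 6*o^2 + 6*o - 2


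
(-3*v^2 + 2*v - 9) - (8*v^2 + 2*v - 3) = -11*v^2 - 6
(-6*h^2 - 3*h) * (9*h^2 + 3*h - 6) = -54*h^4 - 45*h^3 + 27*h^2 + 18*h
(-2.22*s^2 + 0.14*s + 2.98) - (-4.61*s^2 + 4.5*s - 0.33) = 2.39*s^2 - 4.36*s + 3.31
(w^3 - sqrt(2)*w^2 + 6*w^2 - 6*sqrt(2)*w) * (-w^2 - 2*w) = -w^5 - 8*w^4 + sqrt(2)*w^4 - 12*w^3 + 8*sqrt(2)*w^3 + 12*sqrt(2)*w^2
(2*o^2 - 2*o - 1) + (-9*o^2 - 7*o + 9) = -7*o^2 - 9*o + 8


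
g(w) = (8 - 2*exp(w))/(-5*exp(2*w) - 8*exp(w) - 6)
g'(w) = (8 - 2*exp(w))*(10*exp(2*w) + 8*exp(w))/(-5*exp(2*w) - 8*exp(w) - 6)^2 - 2*exp(w)/(-5*exp(2*w) - 8*exp(w) - 6) = (-10*exp(2*w) + 80*exp(w) + 76)*exp(w)/(25*exp(4*w) + 80*exp(3*w) + 124*exp(2*w) + 96*exp(w) + 36)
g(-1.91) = -1.06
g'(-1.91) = 0.24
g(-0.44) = -0.51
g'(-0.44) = 0.45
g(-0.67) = -0.61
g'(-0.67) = 0.45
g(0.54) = -0.13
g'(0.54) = 0.27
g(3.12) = 0.01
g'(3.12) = -0.01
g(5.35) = 0.00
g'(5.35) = -0.00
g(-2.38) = -1.15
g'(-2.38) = 0.17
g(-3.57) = -1.28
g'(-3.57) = 0.06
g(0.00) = -0.32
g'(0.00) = 0.40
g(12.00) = 0.00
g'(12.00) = 0.00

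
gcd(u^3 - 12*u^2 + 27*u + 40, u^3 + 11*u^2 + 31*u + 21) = u + 1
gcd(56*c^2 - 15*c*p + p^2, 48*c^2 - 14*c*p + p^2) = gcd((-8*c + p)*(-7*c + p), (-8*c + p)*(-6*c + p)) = -8*c + p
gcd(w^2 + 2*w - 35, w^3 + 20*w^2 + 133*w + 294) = w + 7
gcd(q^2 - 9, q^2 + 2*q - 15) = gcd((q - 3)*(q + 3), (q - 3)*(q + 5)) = q - 3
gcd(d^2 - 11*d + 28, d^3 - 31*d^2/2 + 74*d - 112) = d - 4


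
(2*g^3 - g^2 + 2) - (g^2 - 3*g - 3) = 2*g^3 - 2*g^2 + 3*g + 5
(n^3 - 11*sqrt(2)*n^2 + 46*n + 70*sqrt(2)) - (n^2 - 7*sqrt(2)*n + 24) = n^3 - 11*sqrt(2)*n^2 - n^2 + 7*sqrt(2)*n + 46*n - 24 + 70*sqrt(2)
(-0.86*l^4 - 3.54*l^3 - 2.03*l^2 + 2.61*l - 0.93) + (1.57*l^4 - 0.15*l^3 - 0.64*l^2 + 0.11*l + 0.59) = 0.71*l^4 - 3.69*l^3 - 2.67*l^2 + 2.72*l - 0.34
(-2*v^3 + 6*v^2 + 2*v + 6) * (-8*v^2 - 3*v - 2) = 16*v^5 - 42*v^4 - 30*v^3 - 66*v^2 - 22*v - 12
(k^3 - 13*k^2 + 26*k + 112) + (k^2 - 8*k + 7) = k^3 - 12*k^2 + 18*k + 119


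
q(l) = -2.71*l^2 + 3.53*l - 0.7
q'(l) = 3.53 - 5.42*l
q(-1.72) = -14.79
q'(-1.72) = 12.85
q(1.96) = -4.19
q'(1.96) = -7.09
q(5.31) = -58.37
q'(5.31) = -25.25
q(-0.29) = -1.95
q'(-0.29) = 5.10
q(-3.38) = -43.59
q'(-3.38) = 21.85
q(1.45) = -1.28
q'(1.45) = -4.33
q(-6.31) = -130.88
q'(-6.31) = 37.73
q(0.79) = 0.40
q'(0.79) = -0.75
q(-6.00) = -119.44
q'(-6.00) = 36.05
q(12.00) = -348.58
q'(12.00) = -61.51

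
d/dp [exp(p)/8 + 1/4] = exp(p)/8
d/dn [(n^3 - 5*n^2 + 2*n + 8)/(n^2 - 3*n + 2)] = (n^2 - 2*n + 7)/(n^2 - 2*n + 1)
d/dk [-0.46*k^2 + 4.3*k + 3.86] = 4.3 - 0.92*k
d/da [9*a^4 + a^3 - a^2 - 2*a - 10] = 36*a^3 + 3*a^2 - 2*a - 2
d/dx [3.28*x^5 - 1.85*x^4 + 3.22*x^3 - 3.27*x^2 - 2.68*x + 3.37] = 16.4*x^4 - 7.4*x^3 + 9.66*x^2 - 6.54*x - 2.68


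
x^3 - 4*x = x*(x - 2)*(x + 2)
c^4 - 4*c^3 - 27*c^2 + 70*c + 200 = (c - 5)^2*(c + 2)*(c + 4)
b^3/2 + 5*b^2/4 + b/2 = b*(b/2 + 1)*(b + 1/2)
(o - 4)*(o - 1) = o^2 - 5*o + 4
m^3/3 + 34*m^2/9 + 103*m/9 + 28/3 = (m/3 + 1)*(m + 4/3)*(m + 7)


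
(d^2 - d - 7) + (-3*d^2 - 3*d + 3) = -2*d^2 - 4*d - 4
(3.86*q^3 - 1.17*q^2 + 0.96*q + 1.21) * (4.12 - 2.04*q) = -7.8744*q^4 + 18.29*q^3 - 6.7788*q^2 + 1.4868*q + 4.9852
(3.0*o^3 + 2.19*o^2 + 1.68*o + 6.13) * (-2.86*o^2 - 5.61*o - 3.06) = -8.58*o^5 - 23.0934*o^4 - 26.2707*o^3 - 33.658*o^2 - 39.5301*o - 18.7578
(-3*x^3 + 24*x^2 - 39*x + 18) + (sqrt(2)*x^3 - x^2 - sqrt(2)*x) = -3*x^3 + sqrt(2)*x^3 + 23*x^2 - 39*x - sqrt(2)*x + 18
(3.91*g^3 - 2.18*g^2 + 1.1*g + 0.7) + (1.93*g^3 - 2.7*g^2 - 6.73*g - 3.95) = 5.84*g^3 - 4.88*g^2 - 5.63*g - 3.25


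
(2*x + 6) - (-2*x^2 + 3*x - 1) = 2*x^2 - x + 7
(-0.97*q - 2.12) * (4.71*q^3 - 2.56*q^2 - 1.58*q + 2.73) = -4.5687*q^4 - 7.502*q^3 + 6.9598*q^2 + 0.7015*q - 5.7876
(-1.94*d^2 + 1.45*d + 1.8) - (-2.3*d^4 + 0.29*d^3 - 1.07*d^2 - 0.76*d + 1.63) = 2.3*d^4 - 0.29*d^3 - 0.87*d^2 + 2.21*d + 0.17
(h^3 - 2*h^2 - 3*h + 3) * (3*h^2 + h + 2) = 3*h^5 - 5*h^4 - 9*h^3 + 2*h^2 - 3*h + 6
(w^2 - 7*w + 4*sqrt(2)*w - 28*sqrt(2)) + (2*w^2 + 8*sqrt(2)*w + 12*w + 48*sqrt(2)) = 3*w^2 + 5*w + 12*sqrt(2)*w + 20*sqrt(2)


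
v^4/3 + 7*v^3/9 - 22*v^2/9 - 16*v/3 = v*(v/3 + 1)*(v - 8/3)*(v + 2)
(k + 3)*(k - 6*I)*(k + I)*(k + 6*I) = k^4 + 3*k^3 + I*k^3 + 36*k^2 + 3*I*k^2 + 108*k + 36*I*k + 108*I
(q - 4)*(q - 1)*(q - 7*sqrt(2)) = q^3 - 7*sqrt(2)*q^2 - 5*q^2 + 4*q + 35*sqrt(2)*q - 28*sqrt(2)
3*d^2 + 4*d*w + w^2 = (d + w)*(3*d + w)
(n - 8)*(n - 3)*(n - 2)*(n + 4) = n^4 - 9*n^3 - 6*n^2 + 136*n - 192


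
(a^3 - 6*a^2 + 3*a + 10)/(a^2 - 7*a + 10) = a + 1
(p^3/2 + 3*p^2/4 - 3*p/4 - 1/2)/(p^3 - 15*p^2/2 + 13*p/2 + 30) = (2*p^3 + 3*p^2 - 3*p - 2)/(2*(2*p^3 - 15*p^2 + 13*p + 60))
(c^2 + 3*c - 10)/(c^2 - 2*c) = (c + 5)/c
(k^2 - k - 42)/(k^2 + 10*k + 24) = (k - 7)/(k + 4)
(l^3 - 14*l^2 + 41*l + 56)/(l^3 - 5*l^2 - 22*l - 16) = (l - 7)/(l + 2)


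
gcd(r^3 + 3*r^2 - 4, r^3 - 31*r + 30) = r - 1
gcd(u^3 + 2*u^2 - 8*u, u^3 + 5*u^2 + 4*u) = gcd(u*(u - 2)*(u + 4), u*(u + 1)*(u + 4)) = u^2 + 4*u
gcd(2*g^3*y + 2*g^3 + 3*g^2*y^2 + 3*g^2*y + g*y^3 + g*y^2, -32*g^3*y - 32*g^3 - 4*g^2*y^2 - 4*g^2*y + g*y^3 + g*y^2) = g*y + g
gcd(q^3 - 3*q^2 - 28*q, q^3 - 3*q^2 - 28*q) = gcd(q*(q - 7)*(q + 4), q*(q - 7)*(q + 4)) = q^3 - 3*q^2 - 28*q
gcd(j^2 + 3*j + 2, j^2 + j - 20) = 1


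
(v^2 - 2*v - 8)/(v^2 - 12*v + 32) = (v + 2)/(v - 8)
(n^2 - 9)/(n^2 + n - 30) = (n^2 - 9)/(n^2 + n - 30)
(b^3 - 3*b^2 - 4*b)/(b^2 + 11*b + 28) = b*(b^2 - 3*b - 4)/(b^2 + 11*b + 28)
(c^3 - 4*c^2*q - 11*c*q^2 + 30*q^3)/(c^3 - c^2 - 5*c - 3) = (-c^3 + 4*c^2*q + 11*c*q^2 - 30*q^3)/(-c^3 + c^2 + 5*c + 3)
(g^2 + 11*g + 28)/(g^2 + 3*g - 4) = (g + 7)/(g - 1)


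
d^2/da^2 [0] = 0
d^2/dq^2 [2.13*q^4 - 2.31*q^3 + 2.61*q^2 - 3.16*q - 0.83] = 25.56*q^2 - 13.86*q + 5.22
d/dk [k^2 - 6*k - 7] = 2*k - 6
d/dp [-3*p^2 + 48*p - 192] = 48 - 6*p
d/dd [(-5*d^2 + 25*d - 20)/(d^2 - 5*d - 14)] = 90*(2*d - 5)/(-d^2 + 5*d + 14)^2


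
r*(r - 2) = r^2 - 2*r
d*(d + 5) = d^2 + 5*d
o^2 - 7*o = o*(o - 7)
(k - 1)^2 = k^2 - 2*k + 1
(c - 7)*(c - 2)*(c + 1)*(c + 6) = c^4 - 2*c^3 - 43*c^2 + 44*c + 84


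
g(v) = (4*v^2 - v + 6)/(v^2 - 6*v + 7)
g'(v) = (6 - 2*v)*(4*v^2 - v + 6)/(v^2 - 6*v + 7)^2 + (8*v - 1)/(v^2 - 6*v + 7) = (-23*v^2 + 44*v + 29)/(v^4 - 12*v^3 + 50*v^2 - 84*v + 49)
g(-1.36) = 0.87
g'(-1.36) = -0.25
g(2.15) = -17.49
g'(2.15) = 10.59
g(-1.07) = 0.80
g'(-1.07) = -0.21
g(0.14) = 0.96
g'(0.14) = 0.91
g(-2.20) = 1.10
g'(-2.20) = -0.29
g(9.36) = 9.03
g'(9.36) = -1.06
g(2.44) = -16.23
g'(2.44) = -0.20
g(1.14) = 6.89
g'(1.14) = 23.13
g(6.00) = 20.57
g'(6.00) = -10.92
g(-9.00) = 2.39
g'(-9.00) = -0.11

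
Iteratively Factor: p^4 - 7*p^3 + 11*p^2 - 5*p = (p)*(p^3 - 7*p^2 + 11*p - 5) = p*(p - 1)*(p^2 - 6*p + 5) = p*(p - 5)*(p - 1)*(p - 1)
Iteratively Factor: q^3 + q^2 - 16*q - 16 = (q + 1)*(q^2 - 16) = (q + 1)*(q + 4)*(q - 4)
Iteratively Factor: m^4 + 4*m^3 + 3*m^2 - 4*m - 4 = (m - 1)*(m^3 + 5*m^2 + 8*m + 4) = (m - 1)*(m + 2)*(m^2 + 3*m + 2) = (m - 1)*(m + 2)^2*(m + 1)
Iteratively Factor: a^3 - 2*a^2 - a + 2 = (a + 1)*(a^2 - 3*a + 2) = (a - 2)*(a + 1)*(a - 1)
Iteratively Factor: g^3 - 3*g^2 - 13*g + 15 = (g - 1)*(g^2 - 2*g - 15) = (g - 1)*(g + 3)*(g - 5)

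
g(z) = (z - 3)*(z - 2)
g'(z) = 2*z - 5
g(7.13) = 21.19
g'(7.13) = 9.26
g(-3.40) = 34.56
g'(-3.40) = -11.80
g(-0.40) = 8.16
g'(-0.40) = -5.80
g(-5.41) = 62.32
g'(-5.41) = -15.82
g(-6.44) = 79.67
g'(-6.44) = -17.88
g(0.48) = 3.83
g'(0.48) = -4.04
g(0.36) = 4.33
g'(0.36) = -4.28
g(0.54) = 3.59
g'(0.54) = -3.92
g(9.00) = 42.00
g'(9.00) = 13.00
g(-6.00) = 72.00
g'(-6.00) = -17.00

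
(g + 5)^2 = g^2 + 10*g + 25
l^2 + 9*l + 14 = (l + 2)*(l + 7)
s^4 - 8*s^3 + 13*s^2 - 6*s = s*(s - 6)*(s - 1)^2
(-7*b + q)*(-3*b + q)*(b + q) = 21*b^3 + 11*b^2*q - 9*b*q^2 + q^3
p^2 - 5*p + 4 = (p - 4)*(p - 1)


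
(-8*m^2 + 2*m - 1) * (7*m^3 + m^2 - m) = -56*m^5 + 6*m^4 + 3*m^3 - 3*m^2 + m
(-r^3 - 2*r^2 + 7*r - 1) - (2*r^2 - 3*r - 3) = -r^3 - 4*r^2 + 10*r + 2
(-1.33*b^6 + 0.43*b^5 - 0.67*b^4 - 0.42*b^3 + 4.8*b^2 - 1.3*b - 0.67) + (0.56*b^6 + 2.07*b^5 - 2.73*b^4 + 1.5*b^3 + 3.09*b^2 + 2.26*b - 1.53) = -0.77*b^6 + 2.5*b^5 - 3.4*b^4 + 1.08*b^3 + 7.89*b^2 + 0.96*b - 2.2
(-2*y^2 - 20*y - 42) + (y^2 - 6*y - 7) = -y^2 - 26*y - 49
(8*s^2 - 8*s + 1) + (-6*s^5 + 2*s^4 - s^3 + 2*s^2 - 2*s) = -6*s^5 + 2*s^4 - s^3 + 10*s^2 - 10*s + 1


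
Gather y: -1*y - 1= -y - 1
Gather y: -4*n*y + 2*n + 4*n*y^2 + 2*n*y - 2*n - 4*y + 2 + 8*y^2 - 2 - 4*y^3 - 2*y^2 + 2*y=-4*y^3 + y^2*(4*n + 6) + y*(-2*n - 2)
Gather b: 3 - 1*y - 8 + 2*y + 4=y - 1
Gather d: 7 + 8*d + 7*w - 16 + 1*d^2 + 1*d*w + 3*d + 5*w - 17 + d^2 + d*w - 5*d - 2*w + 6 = 2*d^2 + d*(2*w + 6) + 10*w - 20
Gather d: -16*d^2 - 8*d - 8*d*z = -16*d^2 + d*(-8*z - 8)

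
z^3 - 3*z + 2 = (z - 1)^2*(z + 2)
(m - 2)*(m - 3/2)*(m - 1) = m^3 - 9*m^2/2 + 13*m/2 - 3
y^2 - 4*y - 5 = (y - 5)*(y + 1)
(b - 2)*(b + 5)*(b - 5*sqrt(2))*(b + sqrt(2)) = b^4 - 4*sqrt(2)*b^3 + 3*b^3 - 20*b^2 - 12*sqrt(2)*b^2 - 30*b + 40*sqrt(2)*b + 100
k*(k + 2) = k^2 + 2*k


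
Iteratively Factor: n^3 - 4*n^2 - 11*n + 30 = (n + 3)*(n^2 - 7*n + 10) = (n - 2)*(n + 3)*(n - 5)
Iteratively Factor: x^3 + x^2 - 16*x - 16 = (x + 4)*(x^2 - 3*x - 4) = (x + 1)*(x + 4)*(x - 4)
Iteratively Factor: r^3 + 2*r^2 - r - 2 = (r + 2)*(r^2 - 1) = (r - 1)*(r + 2)*(r + 1)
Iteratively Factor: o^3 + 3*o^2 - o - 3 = (o + 1)*(o^2 + 2*o - 3) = (o - 1)*(o + 1)*(o + 3)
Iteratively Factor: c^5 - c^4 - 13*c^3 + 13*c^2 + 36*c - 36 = (c + 2)*(c^4 - 3*c^3 - 7*c^2 + 27*c - 18) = (c - 2)*(c + 2)*(c^3 - c^2 - 9*c + 9) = (c - 2)*(c + 2)*(c + 3)*(c^2 - 4*c + 3) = (c - 3)*(c - 2)*(c + 2)*(c + 3)*(c - 1)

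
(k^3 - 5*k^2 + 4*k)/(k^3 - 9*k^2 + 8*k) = (k - 4)/(k - 8)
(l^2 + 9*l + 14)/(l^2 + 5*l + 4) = (l^2 + 9*l + 14)/(l^2 + 5*l + 4)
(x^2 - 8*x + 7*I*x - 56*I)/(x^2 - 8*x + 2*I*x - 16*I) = (x + 7*I)/(x + 2*I)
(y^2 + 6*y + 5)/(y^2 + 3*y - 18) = (y^2 + 6*y + 5)/(y^2 + 3*y - 18)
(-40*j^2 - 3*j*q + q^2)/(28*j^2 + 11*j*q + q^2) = (-40*j^2 - 3*j*q + q^2)/(28*j^2 + 11*j*q + q^2)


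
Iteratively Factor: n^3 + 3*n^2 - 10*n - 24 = (n - 3)*(n^2 + 6*n + 8) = (n - 3)*(n + 4)*(n + 2)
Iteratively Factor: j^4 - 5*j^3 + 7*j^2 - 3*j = (j - 3)*(j^3 - 2*j^2 + j) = j*(j - 3)*(j^2 - 2*j + 1) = j*(j - 3)*(j - 1)*(j - 1)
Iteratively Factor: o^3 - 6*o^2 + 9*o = (o - 3)*(o^2 - 3*o) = o*(o - 3)*(o - 3)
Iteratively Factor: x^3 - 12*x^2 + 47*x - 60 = (x - 3)*(x^2 - 9*x + 20) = (x - 4)*(x - 3)*(x - 5)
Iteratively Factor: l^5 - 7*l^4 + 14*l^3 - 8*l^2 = (l)*(l^4 - 7*l^3 + 14*l^2 - 8*l) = l*(l - 1)*(l^3 - 6*l^2 + 8*l) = l^2*(l - 1)*(l^2 - 6*l + 8) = l^2*(l - 2)*(l - 1)*(l - 4)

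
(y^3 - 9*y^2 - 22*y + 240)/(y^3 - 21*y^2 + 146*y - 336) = (y + 5)/(y - 7)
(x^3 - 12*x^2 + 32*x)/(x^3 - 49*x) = (x^2 - 12*x + 32)/(x^2 - 49)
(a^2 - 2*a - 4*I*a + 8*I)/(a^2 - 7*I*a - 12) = (a - 2)/(a - 3*I)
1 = 1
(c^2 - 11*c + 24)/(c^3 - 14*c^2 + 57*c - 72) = 1/(c - 3)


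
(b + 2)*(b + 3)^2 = b^3 + 8*b^2 + 21*b + 18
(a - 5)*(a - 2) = a^2 - 7*a + 10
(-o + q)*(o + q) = -o^2 + q^2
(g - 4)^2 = g^2 - 8*g + 16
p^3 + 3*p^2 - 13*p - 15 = (p - 3)*(p + 1)*(p + 5)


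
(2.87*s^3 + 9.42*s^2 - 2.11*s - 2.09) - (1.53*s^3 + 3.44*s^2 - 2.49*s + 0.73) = 1.34*s^3 + 5.98*s^2 + 0.38*s - 2.82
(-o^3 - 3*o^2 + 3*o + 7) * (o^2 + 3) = -o^5 - 3*o^4 - 2*o^2 + 9*o + 21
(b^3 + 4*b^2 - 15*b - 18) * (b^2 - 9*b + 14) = b^5 - 5*b^4 - 37*b^3 + 173*b^2 - 48*b - 252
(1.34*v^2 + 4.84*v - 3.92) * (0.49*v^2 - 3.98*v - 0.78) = 0.6566*v^4 - 2.9616*v^3 - 22.2292*v^2 + 11.8264*v + 3.0576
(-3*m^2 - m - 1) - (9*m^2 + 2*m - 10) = -12*m^2 - 3*m + 9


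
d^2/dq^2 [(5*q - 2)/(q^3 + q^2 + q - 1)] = 2*(15*q^5 + 3*q^4 - 16*q^3 + 18*q^2 + 3*q + 1)/(q^9 + 3*q^8 + 6*q^7 + 4*q^6 - 6*q^4 - 2*q^3 + 3*q - 1)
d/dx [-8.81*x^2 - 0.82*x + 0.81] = -17.62*x - 0.82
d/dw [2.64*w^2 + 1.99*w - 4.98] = 5.28*w + 1.99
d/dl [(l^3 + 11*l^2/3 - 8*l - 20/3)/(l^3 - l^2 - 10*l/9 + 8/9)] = 6*(-63*l^4 + 186*l^3 + 143*l^2 - 92*l - 196)/(81*l^6 - 162*l^5 - 99*l^4 + 324*l^3 - 44*l^2 - 160*l + 64)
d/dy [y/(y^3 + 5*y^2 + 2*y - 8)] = (y^3 + 5*y^2 - y*(3*y^2 + 10*y + 2) + 2*y - 8)/(y^3 + 5*y^2 + 2*y - 8)^2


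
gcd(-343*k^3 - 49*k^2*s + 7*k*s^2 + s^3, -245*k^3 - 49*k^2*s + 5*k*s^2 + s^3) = -49*k^2 + s^2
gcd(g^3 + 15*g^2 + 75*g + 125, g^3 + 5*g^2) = g + 5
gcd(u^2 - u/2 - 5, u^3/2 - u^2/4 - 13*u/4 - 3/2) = u + 2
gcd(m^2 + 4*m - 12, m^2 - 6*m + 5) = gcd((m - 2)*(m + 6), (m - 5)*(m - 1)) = 1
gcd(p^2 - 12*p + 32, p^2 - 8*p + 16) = p - 4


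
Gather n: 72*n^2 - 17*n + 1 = 72*n^2 - 17*n + 1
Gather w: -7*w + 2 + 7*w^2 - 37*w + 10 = 7*w^2 - 44*w + 12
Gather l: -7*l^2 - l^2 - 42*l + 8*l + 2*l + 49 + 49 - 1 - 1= -8*l^2 - 32*l + 96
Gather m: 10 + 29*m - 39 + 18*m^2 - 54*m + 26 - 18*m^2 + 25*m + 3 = 0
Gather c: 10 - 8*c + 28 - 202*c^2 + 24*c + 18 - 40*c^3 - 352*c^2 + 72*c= -40*c^3 - 554*c^2 + 88*c + 56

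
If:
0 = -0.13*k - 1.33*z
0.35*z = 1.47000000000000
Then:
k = -42.97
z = 4.20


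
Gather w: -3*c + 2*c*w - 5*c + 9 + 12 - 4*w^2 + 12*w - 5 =-8*c - 4*w^2 + w*(2*c + 12) + 16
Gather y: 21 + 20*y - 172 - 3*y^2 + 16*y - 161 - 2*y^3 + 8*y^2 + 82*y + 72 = -2*y^3 + 5*y^2 + 118*y - 240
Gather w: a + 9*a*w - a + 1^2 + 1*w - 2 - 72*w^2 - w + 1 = 9*a*w - 72*w^2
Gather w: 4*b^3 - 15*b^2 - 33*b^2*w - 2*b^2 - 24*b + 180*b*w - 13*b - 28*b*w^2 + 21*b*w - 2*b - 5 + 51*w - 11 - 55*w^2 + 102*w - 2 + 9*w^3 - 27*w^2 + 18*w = 4*b^3 - 17*b^2 - 39*b + 9*w^3 + w^2*(-28*b - 82) + w*(-33*b^2 + 201*b + 171) - 18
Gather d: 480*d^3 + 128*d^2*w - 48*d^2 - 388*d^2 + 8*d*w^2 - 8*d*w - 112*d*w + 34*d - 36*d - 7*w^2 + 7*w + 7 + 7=480*d^3 + d^2*(128*w - 436) + d*(8*w^2 - 120*w - 2) - 7*w^2 + 7*w + 14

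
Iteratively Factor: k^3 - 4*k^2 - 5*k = (k - 5)*(k^2 + k) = k*(k - 5)*(k + 1)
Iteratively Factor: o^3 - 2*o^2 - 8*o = (o)*(o^2 - 2*o - 8) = o*(o - 4)*(o + 2)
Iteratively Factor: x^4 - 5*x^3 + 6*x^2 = (x)*(x^3 - 5*x^2 + 6*x) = x*(x - 3)*(x^2 - 2*x) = x*(x - 3)*(x - 2)*(x)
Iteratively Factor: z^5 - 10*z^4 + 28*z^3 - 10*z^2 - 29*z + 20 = (z - 1)*(z^4 - 9*z^3 + 19*z^2 + 9*z - 20) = (z - 5)*(z - 1)*(z^3 - 4*z^2 - z + 4) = (z - 5)*(z - 1)*(z + 1)*(z^2 - 5*z + 4) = (z - 5)*(z - 4)*(z - 1)*(z + 1)*(z - 1)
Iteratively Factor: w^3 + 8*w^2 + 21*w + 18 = (w + 3)*(w^2 + 5*w + 6) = (w + 3)^2*(w + 2)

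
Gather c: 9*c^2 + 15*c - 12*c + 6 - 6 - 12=9*c^2 + 3*c - 12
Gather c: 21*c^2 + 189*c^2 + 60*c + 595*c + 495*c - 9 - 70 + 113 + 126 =210*c^2 + 1150*c + 160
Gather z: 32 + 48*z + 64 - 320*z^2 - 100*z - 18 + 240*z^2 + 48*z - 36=-80*z^2 - 4*z + 42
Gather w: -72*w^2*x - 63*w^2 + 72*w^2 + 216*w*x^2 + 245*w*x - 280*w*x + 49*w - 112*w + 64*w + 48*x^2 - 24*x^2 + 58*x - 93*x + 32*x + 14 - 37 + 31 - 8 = w^2*(9 - 72*x) + w*(216*x^2 - 35*x + 1) + 24*x^2 - 3*x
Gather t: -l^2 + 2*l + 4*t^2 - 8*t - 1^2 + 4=-l^2 + 2*l + 4*t^2 - 8*t + 3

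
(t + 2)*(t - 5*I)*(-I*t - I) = -I*t^3 - 5*t^2 - 3*I*t^2 - 15*t - 2*I*t - 10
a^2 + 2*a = a*(a + 2)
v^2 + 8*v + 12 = (v + 2)*(v + 6)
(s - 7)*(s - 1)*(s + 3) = s^3 - 5*s^2 - 17*s + 21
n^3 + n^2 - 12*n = n*(n - 3)*(n + 4)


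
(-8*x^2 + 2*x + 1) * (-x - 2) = 8*x^3 + 14*x^2 - 5*x - 2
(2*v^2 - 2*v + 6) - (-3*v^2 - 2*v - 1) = 5*v^2 + 7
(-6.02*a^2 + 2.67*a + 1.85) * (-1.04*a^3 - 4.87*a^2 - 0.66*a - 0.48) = 6.2608*a^5 + 26.5406*a^4 - 10.9537*a^3 - 7.8821*a^2 - 2.5026*a - 0.888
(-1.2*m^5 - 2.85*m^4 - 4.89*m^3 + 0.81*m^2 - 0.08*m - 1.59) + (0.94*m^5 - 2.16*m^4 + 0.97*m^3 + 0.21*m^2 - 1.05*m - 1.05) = -0.26*m^5 - 5.01*m^4 - 3.92*m^3 + 1.02*m^2 - 1.13*m - 2.64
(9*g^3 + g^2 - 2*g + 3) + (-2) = 9*g^3 + g^2 - 2*g + 1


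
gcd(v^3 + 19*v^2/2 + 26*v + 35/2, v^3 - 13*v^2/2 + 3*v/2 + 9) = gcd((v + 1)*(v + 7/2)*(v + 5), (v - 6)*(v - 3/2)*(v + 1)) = v + 1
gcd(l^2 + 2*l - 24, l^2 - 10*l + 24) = l - 4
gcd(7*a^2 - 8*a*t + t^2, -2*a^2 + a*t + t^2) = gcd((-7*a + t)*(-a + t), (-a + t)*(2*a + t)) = -a + t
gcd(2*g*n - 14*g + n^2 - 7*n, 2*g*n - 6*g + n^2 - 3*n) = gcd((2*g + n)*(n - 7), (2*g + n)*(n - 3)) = 2*g + n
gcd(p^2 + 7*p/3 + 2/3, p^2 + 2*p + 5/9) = p + 1/3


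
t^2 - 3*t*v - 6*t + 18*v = (t - 6)*(t - 3*v)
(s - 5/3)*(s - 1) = s^2 - 8*s/3 + 5/3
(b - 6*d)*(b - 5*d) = b^2 - 11*b*d + 30*d^2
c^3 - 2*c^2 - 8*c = c*(c - 4)*(c + 2)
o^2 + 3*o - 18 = (o - 3)*(o + 6)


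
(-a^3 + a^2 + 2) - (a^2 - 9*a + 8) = -a^3 + 9*a - 6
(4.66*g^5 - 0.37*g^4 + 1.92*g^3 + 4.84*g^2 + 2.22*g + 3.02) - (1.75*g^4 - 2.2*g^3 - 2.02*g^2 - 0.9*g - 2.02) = 4.66*g^5 - 2.12*g^4 + 4.12*g^3 + 6.86*g^2 + 3.12*g + 5.04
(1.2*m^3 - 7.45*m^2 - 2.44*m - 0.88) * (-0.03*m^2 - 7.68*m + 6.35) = -0.036*m^5 - 8.9925*m^4 + 64.9092*m^3 - 28.5419*m^2 - 8.7356*m - 5.588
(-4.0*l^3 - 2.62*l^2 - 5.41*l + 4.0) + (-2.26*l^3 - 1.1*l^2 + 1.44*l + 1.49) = -6.26*l^3 - 3.72*l^2 - 3.97*l + 5.49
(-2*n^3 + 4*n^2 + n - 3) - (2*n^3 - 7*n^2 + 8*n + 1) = -4*n^3 + 11*n^2 - 7*n - 4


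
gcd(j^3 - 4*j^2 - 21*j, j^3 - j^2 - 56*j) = j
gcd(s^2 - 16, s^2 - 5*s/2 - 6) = s - 4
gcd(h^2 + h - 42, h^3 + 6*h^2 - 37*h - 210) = h^2 + h - 42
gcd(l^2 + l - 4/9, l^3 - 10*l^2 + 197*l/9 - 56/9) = l - 1/3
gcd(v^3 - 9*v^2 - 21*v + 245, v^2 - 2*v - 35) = v^2 - 2*v - 35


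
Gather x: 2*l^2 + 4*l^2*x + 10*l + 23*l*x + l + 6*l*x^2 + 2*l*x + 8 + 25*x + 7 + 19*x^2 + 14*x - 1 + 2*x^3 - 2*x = 2*l^2 + 11*l + 2*x^3 + x^2*(6*l + 19) + x*(4*l^2 + 25*l + 37) + 14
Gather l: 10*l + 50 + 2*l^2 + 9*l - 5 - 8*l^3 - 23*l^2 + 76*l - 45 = -8*l^3 - 21*l^2 + 95*l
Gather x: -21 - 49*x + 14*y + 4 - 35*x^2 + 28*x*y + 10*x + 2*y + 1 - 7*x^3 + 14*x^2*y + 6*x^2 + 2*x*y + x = -7*x^3 + x^2*(14*y - 29) + x*(30*y - 38) + 16*y - 16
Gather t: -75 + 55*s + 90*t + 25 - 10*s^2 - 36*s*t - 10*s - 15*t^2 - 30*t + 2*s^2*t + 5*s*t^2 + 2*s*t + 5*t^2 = -10*s^2 + 45*s + t^2*(5*s - 10) + t*(2*s^2 - 34*s + 60) - 50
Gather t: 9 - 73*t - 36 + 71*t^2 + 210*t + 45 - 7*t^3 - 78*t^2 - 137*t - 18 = -7*t^3 - 7*t^2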